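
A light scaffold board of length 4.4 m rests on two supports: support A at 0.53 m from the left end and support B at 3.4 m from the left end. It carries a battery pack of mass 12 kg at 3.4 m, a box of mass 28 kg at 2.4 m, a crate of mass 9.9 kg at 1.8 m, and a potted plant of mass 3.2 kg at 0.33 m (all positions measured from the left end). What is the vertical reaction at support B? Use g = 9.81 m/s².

Taking torques about support A:
Battery pack: 12 × 9.81 = 117.7 N down at 3.4 m → arm 2.87 m, τ = 117.7 × 2.87 = 337.8 N·m clockwise.
Box: 28 × 9.81 = 274.7 N down at 2.4 m → arm 1.87 m, τ = 274.7 × 1.87 = 513.7 N·m clockwise.
Crate: 9.9 × 9.81 = 97.12 N down at 1.8 m → arm 1.27 m, τ = 97.12 × 1.27 = 123.3 N·m clockwise.
Potted plant: 3.2 × 9.81 = 31.39 N down at 0.33 m → arm 0.2 m, τ = 31.39 × 0.2 = 6.278 N·m counterclockwise.
Net load moment about support A = 968.5 N·m clockwise.
Reaction R at support B is upward at 3.4 m, arm 2.87 m → moment R × 2.87 counterclockwise.
Setting net torque to zero: R × 2.87 = 968.5 → R = 337 N.

R_B ≈ 337 N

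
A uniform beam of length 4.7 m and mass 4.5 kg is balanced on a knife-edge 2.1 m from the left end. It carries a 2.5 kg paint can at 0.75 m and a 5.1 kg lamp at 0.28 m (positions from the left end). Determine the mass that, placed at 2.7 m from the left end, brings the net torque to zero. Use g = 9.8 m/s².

m ≈ 19.2 kg

Choose the knife-edge (at 2.1 m from the left end) as the axis so the support reaction has zero arm there.
Beam weight: 4.5 × 9.8 = 44.1 N down at 2.35 m → arm 0.25 m, τ = 44.1 × 0.25 = 11.03 N·m clockwise.
Paint can: 2.5 × 9.8 = 24.5 N down at 0.75 m → arm 1.35 m, τ = 24.5 × 1.35 = 33.08 N·m counterclockwise.
Lamp: 5.1 × 9.8 = 49.98 N down at 0.28 m → arm 1.82 m, τ = 49.98 × 1.82 = 90.96 N·m counterclockwise.
Net moment of known loads = 113 N·m counterclockwise.
An unknown mass m at 2.7 m has arm 0.6 m; its moment is m·g·0.6 clockwise.
Στ = 0 ⇒ m × 9.8 × 0.6 = 113 ⇒ m = 113 / (9.8 × 0.6) = 19.2 kg.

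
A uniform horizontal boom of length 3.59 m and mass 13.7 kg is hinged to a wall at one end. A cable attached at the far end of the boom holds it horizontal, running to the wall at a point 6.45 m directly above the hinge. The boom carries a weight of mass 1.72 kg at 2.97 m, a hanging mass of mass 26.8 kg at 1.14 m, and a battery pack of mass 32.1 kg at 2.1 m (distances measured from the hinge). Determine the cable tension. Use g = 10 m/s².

T ≈ 407 N

Sum moments about the hinge (the unknown hinge reaction has zero arm there).
Beam weight: 13.7 × 10 = 137 N down at 1.795 m → arm 1.795 m, τ = 137 × 1.795 = 245.9 N·m clockwise.
Weight: 1.72 × 10 = 17.2 N down at 2.97 m → arm 2.97 m, τ = 17.2 × 2.97 = 51.08 N·m clockwise.
Hanging mass: 26.8 × 10 = 268 N down at 1.14 m → arm 1.14 m, τ = 268 × 1.14 = 305.5 N·m clockwise.
Battery pack: 32.1 × 10 = 321 N down at 2.1 m → arm 2.1 m, τ = 321 × 2.1 = 674.1 N·m clockwise.
Total clockwise load moment = 1277 N·m.
The cable tension T acts at 3.59 m; only its component perpendicular to the boom, T sinθ, produces torque. sinθ = h/√(h²+d²) = 6.45/√(6.45²+3.59²) = 0.8738.
For rotational equilibrium, T × 3.59 × 0.8738 = 1277, so T = 1277 / 3.137 = 407 N.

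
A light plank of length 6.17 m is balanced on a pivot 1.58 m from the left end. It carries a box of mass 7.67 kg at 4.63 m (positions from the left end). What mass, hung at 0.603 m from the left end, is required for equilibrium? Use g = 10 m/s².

m ≈ 23.9 kg

Sum moments about the pivot (at 1.58 m from the left end) (the support reaction has zero arm there).
Box: 7.67 × 10 = 76.7 N down at 4.63 m → arm 3.05 m, τ = 76.7 × 3.05 = 233.9 N·m clockwise.
Net moment of known loads = 233.9 N·m clockwise.
An unknown mass m at 0.603 m has arm 0.977 m; its moment is m·g·0.977 counterclockwise.
Balancing moments: m × 10 × 0.977 = 233.9, giving m = 233.9 / (10 × 0.977) = 23.9 kg.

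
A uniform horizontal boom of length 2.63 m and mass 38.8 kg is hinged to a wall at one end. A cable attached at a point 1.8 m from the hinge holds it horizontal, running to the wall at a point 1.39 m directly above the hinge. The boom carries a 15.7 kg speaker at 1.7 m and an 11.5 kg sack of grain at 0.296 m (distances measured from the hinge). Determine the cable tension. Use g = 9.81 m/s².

About the hinge:
Beam weight: 38.8 × 9.81 = 380.6 N down at 1.315 m → arm 1.315 m, τ = 380.6 × 1.315 = 500.5 N·m clockwise.
Speaker: 15.7 × 9.81 = 154 N down at 1.7 m → arm 1.7 m, τ = 154 × 1.7 = 261.8 N·m clockwise.
Sack of grain: 11.5 × 9.81 = 112.8 N down at 0.296 m → arm 0.296 m, τ = 112.8 × 0.296 = 33.39 N·m clockwise.
Total clockwise load moment = 795.7 N·m.
The cable tension T acts at 1.8 m; only its component perpendicular to the boom, T sinθ, produces torque. sinθ = h/√(h²+d²) = 1.39/√(1.39²+1.8²) = 0.6112.
Στ = 0 ⇒ T × 1.8 × 0.6112 = 795.7 ⇒ T = 795.7 / 1.1 = 723 N.

T ≈ 723 N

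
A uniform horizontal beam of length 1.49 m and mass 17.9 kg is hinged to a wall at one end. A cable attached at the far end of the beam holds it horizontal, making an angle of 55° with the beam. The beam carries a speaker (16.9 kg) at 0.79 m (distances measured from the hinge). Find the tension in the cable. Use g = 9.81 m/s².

Choose the hinge as the axis so the unknown hinge reaction has zero arm there.
Beam weight: 17.9 × 9.81 = 175.6 N down at 0.745 m → arm 0.745 m, τ = 175.6 × 0.745 = 130.8 N·m clockwise.
Speaker: 16.9 × 9.81 = 165.8 N down at 0.79 m → arm 0.79 m, τ = 165.8 × 0.79 = 131 N·m clockwise.
Total clockwise load moment = 261.8 N·m.
The cable tension T acts at 1.49 m; only its component perpendicular to the beam, T sinθ, produces torque. sin 55° = 0.8192.
Στ = 0 ⇒ T × 1.49 × 0.8192 = 261.8 ⇒ T = 261.8 / 1.221 = 214 N.

T ≈ 214 N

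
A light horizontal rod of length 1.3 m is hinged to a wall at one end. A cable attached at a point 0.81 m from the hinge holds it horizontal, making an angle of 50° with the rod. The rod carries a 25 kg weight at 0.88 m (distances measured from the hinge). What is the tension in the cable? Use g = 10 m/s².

Sum moments about the hinge (the unknown hinge reaction has zero arm there).
Weight: 25 × 10 = 250 N down at 0.88 m → arm 0.88 m, τ = 250 × 0.88 = 220 N·m clockwise.
Total clockwise load moment = 220 N·m.
The cable tension T acts at 0.81 m; only its component perpendicular to the rod, T sinθ, produces torque. sin 50° = 0.766.
Balancing moments: T × 0.81 × 0.766 = 220, giving T = 220 / 0.6205 = 355 N.

T ≈ 355 N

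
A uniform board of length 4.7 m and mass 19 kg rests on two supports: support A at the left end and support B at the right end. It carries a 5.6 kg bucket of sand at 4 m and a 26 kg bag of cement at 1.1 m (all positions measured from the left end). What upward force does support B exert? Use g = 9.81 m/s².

R_B ≈ 200 N

Sum moments about support A (its reaction then has zero moment arm).
Beam weight: 19 × 9.81 = 186.4 N down at 2.35 m → arm 2.35 m, τ = 186.4 × 2.35 = 438 N·m clockwise.
Bucket of sand: 5.6 × 9.81 = 54.94 N down at 4 m → arm 4 m, τ = 54.94 × 4 = 219.8 N·m clockwise.
Bag of cement: 26 × 9.81 = 255.1 N down at 1.1 m → arm 1.1 m, τ = 255.1 × 1.1 = 280.6 N·m clockwise.
Net load moment about support A = 938.4 N·m clockwise.
Reaction R at support B is upward at 4.7 m, arm 4.7 m → moment R × 4.7 counterclockwise.
For rotational equilibrium, R × 4.7 = 938.4, so R = 200 N.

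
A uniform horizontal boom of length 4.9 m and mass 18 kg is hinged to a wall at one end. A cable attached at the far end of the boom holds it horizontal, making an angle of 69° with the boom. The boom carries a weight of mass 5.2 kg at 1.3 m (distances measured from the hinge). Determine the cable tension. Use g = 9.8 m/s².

About the hinge:
Beam weight: 18 × 9.8 = 176.4 N down at 2.45 m → arm 2.45 m, τ = 176.4 × 2.45 = 432.2 N·m clockwise.
Weight: 5.2 × 9.8 = 50.96 N down at 1.3 m → arm 1.3 m, τ = 50.96 × 1.3 = 66.25 N·m clockwise.
Total clockwise load moment = 498.4 N·m.
The cable tension T acts at 4.9 m; only its component perpendicular to the boom, T sinθ, produces torque. sin 69° = 0.9336.
Setting net torque to zero: T × 4.9 × 0.9336 = 498.4 → T = 498.4 / 4.575 = 109 N.

T ≈ 109 N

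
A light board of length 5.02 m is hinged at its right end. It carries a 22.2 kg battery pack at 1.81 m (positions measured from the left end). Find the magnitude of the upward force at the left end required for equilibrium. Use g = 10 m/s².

Sum moments about the right end (the unknown pivot reaction has zero arm there).
Battery pack: 22.2 × 10 = 222 N down at 1.81 m → arm 3.21 m, τ = 222 × 3.21 = 712.6 N·m counterclockwise.
Net moment of the loads = 712.6 N·m counterclockwise.
The upward force F acts at the left end, arm 5.02 m, giving F × 5.02 clockwise.
Setting net torque to zero: F × 5.02 = 712.6 → F = 712.6 / 5.02 = 142 N.

F ≈ 142 N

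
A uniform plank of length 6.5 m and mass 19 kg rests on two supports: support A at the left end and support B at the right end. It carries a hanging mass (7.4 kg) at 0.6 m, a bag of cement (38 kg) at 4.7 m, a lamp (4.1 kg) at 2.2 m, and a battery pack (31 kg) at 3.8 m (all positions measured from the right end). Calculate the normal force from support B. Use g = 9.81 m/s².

Choose support A as the axis so its reaction then has zero moment arm.
Beam weight: 19 × 9.81 = 186.4 N down at 3.25 m → arm 3.25 m, τ = 186.4 × 3.25 = 605.8 N·m clockwise.
Hanging mass: 7.4 × 9.81 = 72.59 N down at 0.6 m → arm 5.9 m, τ = 72.59 × 5.9 = 428.3 N·m clockwise.
Bag of cement: 38 × 9.81 = 372.8 N down at 4.7 m → arm 1.8 m, τ = 372.8 × 1.8 = 671 N·m clockwise.
Lamp: 4.1 × 9.81 = 40.22 N down at 2.2 m → arm 4.3 m, τ = 40.22 × 4.3 = 172.9 N·m clockwise.
Battery pack: 31 × 9.81 = 304.1 N down at 3.8 m → arm 2.7 m, τ = 304.1 × 2.7 = 821.1 N·m clockwise.
Net load moment about support A = 2699 N·m clockwise.
Reaction R at support B is upward at 0 m, arm 6.5 m → moment R × 6.5 counterclockwise.
Setting net torque to zero: R × 6.5 = 2699 → R = 415 N.

R_B ≈ 415 N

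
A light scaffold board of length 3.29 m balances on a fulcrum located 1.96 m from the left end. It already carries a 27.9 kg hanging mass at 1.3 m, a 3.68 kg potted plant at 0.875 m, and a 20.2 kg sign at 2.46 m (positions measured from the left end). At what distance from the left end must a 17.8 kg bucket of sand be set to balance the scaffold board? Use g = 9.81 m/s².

x ≈ 2.65 m from the left end

Sum moments about the fulcrum (at 1.96 m from the left end) (the support reaction has zero arm there).
Hanging mass: 27.9 × 9.81 = 273.7 N down at 1.3 m → arm 0.66 m, τ = 273.7 × 0.66 = 180.6 N·m counterclockwise.
Potted plant: 3.68 × 9.81 = 36.1 N down at 0.875 m → arm 1.085 m, τ = 36.1 × 1.085 = 39.17 N·m counterclockwise.
Sign: 20.2 × 9.81 = 198.2 N down at 2.46 m → arm 0.5 m, τ = 198.2 × 0.5 = 99.1 N·m clockwise.
Net moment of existing loads = 120.7 N·m counterclockwise.
The bucket of sand weighs 17.8 × 9.81 = 174.6 N and must supply an equal clockwise moment, so its lever arm about the fulcrum is 120.7 / 174.6 = 0.691 m.
That puts it at 1.96 + 0.691 = 2.65 m from the left end.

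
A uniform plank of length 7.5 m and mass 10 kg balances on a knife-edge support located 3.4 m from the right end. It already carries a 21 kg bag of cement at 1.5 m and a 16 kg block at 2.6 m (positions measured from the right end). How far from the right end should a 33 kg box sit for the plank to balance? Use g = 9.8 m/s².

Take moments about the knife-edge support (at 3.4 m from the right end).
Beam weight: 10 × 9.8 = 98 N down at 3.75 m → arm 0.35 m, τ = 98 × 0.35 = 34.3 N·m counterclockwise.
Bag of cement: 21 × 9.8 = 205.8 N down at 1.5 m → arm 1.9 m, τ = 205.8 × 1.9 = 391 N·m clockwise.
Block: 16 × 9.8 = 156.8 N down at 2.6 m → arm 0.8 m, τ = 156.8 × 0.8 = 125.4 N·m clockwise.
Net moment of existing loads = 482.1 N·m clockwise.
The box weighs 33 × 9.8 = 323.4 N and must supply an equal counterclockwise moment, so its lever arm about the knife-edge support is 482.1 / 323.4 = 1.49 m.
That puts it at 3.4 + 1.49 = 4.89 m from the right end.

x ≈ 4.89 m from the right end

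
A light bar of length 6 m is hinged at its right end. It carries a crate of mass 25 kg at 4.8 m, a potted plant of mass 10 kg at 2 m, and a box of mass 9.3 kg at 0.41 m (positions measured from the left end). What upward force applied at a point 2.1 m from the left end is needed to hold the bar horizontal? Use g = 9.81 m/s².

F ≈ 307 N

Sum moments about the right end (the unknown pivot reaction has zero arm there).
Crate: 25 × 9.81 = 245.2 N down at 4.8 m → arm 1.2 m, τ = 245.2 × 1.2 = 294.2 N·m counterclockwise.
Potted plant: 10 × 9.81 = 98.1 N down at 2 m → arm 4 m, τ = 98.1 × 4 = 392.4 N·m counterclockwise.
Box: 9.3 × 9.81 = 91.23 N down at 0.41 m → arm 5.59 m, τ = 91.23 × 5.59 = 510 N·m counterclockwise.
Net moment of the loads = 1197 N·m counterclockwise.
The upward force F acts at a point 2.1 m from the left end, arm 3.9 m, giving F × 3.9 clockwise.
Στ = 0 ⇒ F × 3.9 = 1197 ⇒ F = 1197 / 3.9 = 307 N.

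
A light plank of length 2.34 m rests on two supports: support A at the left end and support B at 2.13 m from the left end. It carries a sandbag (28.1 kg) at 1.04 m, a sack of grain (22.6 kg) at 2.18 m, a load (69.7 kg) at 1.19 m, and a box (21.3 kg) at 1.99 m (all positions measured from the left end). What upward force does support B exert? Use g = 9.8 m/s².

R_B ≈ 938 N

Sum moments about support A (its reaction then has zero moment arm).
Sandbag: 28.1 × 9.8 = 275.4 N down at 1.04 m → arm 1.04 m, τ = 275.4 × 1.04 = 286.4 N·m clockwise.
Sack of grain: 22.6 × 9.8 = 221.5 N down at 2.18 m → arm 2.18 m, τ = 221.5 × 2.18 = 482.9 N·m clockwise.
Load: 69.7 × 9.8 = 683.1 N down at 1.19 m → arm 1.19 m, τ = 683.1 × 1.19 = 812.9 N·m clockwise.
Box: 21.3 × 9.8 = 208.7 N down at 1.99 m → arm 1.99 m, τ = 208.7 × 1.99 = 415.3 N·m clockwise.
Net load moment about support A = 1997 N·m clockwise.
Reaction R at support B is upward at 2.13 m, arm 2.13 m → moment R × 2.13 counterclockwise.
Balancing moments: R × 2.13 = 1997, giving R = 938 N.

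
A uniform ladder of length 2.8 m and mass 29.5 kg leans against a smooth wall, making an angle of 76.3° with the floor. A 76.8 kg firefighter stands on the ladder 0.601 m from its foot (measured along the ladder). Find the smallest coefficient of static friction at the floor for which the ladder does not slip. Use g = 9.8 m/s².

μ_min ≈ 0.0716

Choose the foot of the ladder as the axis so the floor normal and friction both act there and drop out.
Ladder weight 29.5×9.8 = 289.1 N acts at 1.4 m along the ladder; its horizontal arm is 1.4·cos76.3° = 0.3316 m → τ = 95.87 N·m clockwise.
Firefighter: 76.8×9.8 = 752.6 N at 0.601 m → arm 0.1423 m → τ = 107.1 N·m clockwise.
Wall normal N acts horizontally at the top; its moment arm is the height L sinθ = 2.8·sin76.3° = 2.72 m, counterclockwise.
Setting net torque to zero: N × 2.72 = 203 → N = 74.63 N.
ΣFx = 0 ⇒ f = N_wall = 74.63 N. ΣFy = 0 ⇒ N_floor = 1042 N.
μ_min = f / N_floor = 74.63 / 1042 = 0.0716.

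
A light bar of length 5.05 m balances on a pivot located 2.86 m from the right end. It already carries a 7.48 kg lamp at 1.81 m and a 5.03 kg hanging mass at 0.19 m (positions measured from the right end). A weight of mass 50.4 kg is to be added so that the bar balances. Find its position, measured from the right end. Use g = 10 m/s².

Take moments about the pivot (at 2.86 m from the right end).
Lamp: 7.48 × 10 = 74.8 N down at 1.81 m → arm 1.05 m, τ = 74.8 × 1.05 = 78.54 N·m clockwise.
Hanging mass: 5.03 × 10 = 50.3 N down at 0.19 m → arm 2.67 m, τ = 50.3 × 2.67 = 134.3 N·m clockwise.
Net moment of existing loads = 212.8 N·m clockwise.
The weight weighs 50.4 × 10 = 504 N and must supply an equal counterclockwise moment, so its lever arm about the pivot is 212.8 / 504 = 0.422 m.
That puts it at 2.86 + 0.422 = 3.28 m from the right end.

x ≈ 3.28 m from the right end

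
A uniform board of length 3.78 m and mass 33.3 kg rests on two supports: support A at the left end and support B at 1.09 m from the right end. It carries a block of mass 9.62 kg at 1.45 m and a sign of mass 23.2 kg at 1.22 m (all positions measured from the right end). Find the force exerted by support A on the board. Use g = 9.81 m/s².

R_A ≈ 121 N

Sum moments about support B (its reaction then has zero moment arm).
Beam weight: 33.3 × 9.81 = 326.7 N down at 1.89 m → arm 0.8 m, τ = 326.7 × 0.8 = 261.4 N·m counterclockwise.
Block: 9.62 × 9.81 = 94.37 N down at 1.45 m → arm 0.36 m, τ = 94.37 × 0.36 = 33.97 N·m counterclockwise.
Sign: 23.2 × 9.81 = 227.6 N down at 1.22 m → arm 0.13 m, τ = 227.6 × 0.13 = 29.59 N·m counterclockwise.
Net load moment about support B = 325 N·m counterclockwise.
Reaction R at support A is upward at 3.78 m, arm 2.69 m → moment R × 2.69 clockwise.
For rotational equilibrium, R × 2.69 = 325, so R = 121 N.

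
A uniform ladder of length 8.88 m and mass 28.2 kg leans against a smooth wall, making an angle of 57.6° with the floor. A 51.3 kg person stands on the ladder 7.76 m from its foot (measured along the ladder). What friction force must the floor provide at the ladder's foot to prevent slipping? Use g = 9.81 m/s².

Take moments about the foot of the ladder.
Ladder weight 28.2×9.81 = 276.6 N acts at 4.44 m along the ladder; its horizontal arm is 4.44·cos57.6° = 2.379 m → τ = 658 N·m clockwise.
Person: 51.3×9.81 = 503.3 N at 7.76 m → arm 4.158 m → τ = 2093 N·m clockwise.
Wall normal N acts horizontally at the top; its moment arm is the height L sinθ = 8.88·sin57.6° = 7.498 m, counterclockwise.
Balancing moments: N × 7.498 = 2751, giving N = 367 N.
ΣFx = 0: friction at the foot balances the wall's push, so f = N_wall = 367 N.

f ≈ 367 N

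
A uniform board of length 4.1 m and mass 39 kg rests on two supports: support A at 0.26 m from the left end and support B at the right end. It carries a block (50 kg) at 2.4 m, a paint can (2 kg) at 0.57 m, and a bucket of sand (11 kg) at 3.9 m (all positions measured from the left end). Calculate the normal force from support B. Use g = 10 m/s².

About support A:
Beam weight: 39 × 10 = 390 N down at 2.05 m → arm 1.79 m, τ = 390 × 1.79 = 698.1 N·m clockwise.
Block: 50 × 10 = 500 N down at 2.4 m → arm 2.14 m, τ = 500 × 2.14 = 1070 N·m clockwise.
Paint can: 2 × 10 = 20 N down at 0.57 m → arm 0.31 m, τ = 20 × 0.31 = 6.2 N·m clockwise.
Bucket of sand: 11 × 10 = 110 N down at 3.9 m → arm 3.64 m, τ = 110 × 3.64 = 400.4 N·m clockwise.
Net load moment about support A = 2175 N·m clockwise.
Reaction R at support B is upward at 4.1 m, arm 3.84 m → moment R × 3.84 counterclockwise.
For rotational equilibrium, R × 3.84 = 2175, so R = 566 N.

R_B ≈ 566 N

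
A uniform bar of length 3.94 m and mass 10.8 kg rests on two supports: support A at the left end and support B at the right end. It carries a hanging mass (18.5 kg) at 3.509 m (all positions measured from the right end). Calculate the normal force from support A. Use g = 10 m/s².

Taking torques about support B:
Beam weight: 10.8 × 10 = 108 N down at 1.97 m → arm 1.97 m, τ = 108 × 1.97 = 212.8 N·m counterclockwise.
Hanging mass: 18.5 × 10 = 185 N down at 3.509 m → arm 3.509 m, τ = 185 × 3.509 = 649.2 N·m counterclockwise.
Net load moment about support B = 862 N·m counterclockwise.
Reaction R at support A is upward at 3.94 m, arm 3.94 m → moment R × 3.94 clockwise.
Setting net torque to zero: R × 3.94 = 862 → R = 219 N.

R_A ≈ 219 N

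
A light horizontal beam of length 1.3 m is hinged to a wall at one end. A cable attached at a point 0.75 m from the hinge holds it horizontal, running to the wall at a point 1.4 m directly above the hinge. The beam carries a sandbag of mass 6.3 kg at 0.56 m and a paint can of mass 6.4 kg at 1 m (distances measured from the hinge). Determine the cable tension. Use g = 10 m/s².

T ≈ 150 N

Take moments about the hinge.
Sandbag: 6.3 × 10 = 63 N down at 0.56 m → arm 0.56 m, τ = 63 × 0.56 = 35.28 N·m clockwise.
Paint can: 6.4 × 10 = 64 N down at 1 m → arm 1 m, τ = 64 × 1 = 64 N·m clockwise.
Total clockwise load moment = 99.28 N·m.
The cable tension T acts at 0.75 m; only its component perpendicular to the beam, T sinθ, produces torque. sinθ = h/√(h²+d²) = 1.4/√(1.4²+0.75²) = 0.8815.
Setting net torque to zero: T × 0.75 × 0.8815 = 99.28 → T = 99.28 / 0.6611 = 150 N.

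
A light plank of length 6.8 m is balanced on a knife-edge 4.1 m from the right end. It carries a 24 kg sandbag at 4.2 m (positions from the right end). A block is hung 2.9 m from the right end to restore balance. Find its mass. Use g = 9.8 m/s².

m ≈ 2 kg

Take moments about the knife-edge (at 4.1 m from the right end).
Sandbag: 24 × 9.8 = 235.2 N down at 4.2 m → arm 0.1 m, τ = 235.2 × 0.1 = 23.52 N·m counterclockwise.
Net moment of known loads = 23.52 N·m counterclockwise.
An unknown mass m at 2.9 m has arm 1.2 m; its moment is m·g·1.2 clockwise.
Στ = 0 ⇒ m × 9.8 × 1.2 = 23.52 ⇒ m = 23.52 / (9.8 × 1.2) = 2 kg.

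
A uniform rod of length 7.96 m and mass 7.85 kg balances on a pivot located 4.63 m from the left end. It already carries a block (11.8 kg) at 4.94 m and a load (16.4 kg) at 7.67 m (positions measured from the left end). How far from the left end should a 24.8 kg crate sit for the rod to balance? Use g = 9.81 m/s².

Choose the pivot (at 4.63 m from the left end) as the axis so the support reaction has zero arm there.
Beam weight: 7.85 × 9.81 = 77.01 N down at 3.98 m → arm 0.65 m, τ = 77.01 × 0.65 = 50.06 N·m counterclockwise.
Block: 11.8 × 9.81 = 115.8 N down at 4.94 m → arm 0.31 m, τ = 115.8 × 0.31 = 35.9 N·m clockwise.
Load: 16.4 × 9.81 = 160.9 N down at 7.67 m → arm 3.04 m, τ = 160.9 × 3.04 = 489.1 N·m clockwise.
Net moment of existing loads = 474.9 N·m clockwise.
The crate weighs 24.8 × 9.81 = 243.3 N and must supply an equal counterclockwise moment, so its lever arm about the pivot is 474.9 / 243.3 = 1.95 m.
That puts it at 4.63 − 1.95 = 2.68 m from the left end.

x ≈ 2.68 m from the left end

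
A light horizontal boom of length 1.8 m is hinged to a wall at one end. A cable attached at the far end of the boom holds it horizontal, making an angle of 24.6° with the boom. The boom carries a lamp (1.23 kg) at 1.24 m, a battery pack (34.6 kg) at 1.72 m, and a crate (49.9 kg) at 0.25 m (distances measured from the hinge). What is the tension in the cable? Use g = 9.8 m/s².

T ≈ 961 N

Sum moments about the hinge (the unknown hinge reaction has zero arm there).
Lamp: 1.23 × 9.8 = 12.05 N down at 1.24 m → arm 1.24 m, τ = 12.05 × 1.24 = 14.94 N·m clockwise.
Battery pack: 34.6 × 9.8 = 339.1 N down at 1.72 m → arm 1.72 m, τ = 339.1 × 1.72 = 583.3 N·m clockwise.
Crate: 49.9 × 9.8 = 489 N down at 0.25 m → arm 0.25 m, τ = 489 × 0.25 = 122.2 N·m clockwise.
Total clockwise load moment = 720.4 N·m.
The cable tension T acts at 1.8 m; only its component perpendicular to the boom, T sinθ, produces torque. sin 24.6° = 0.4163.
For rotational equilibrium, T × 1.8 × 0.4163 = 720.4, so T = 720.4 / 0.7493 = 961 N.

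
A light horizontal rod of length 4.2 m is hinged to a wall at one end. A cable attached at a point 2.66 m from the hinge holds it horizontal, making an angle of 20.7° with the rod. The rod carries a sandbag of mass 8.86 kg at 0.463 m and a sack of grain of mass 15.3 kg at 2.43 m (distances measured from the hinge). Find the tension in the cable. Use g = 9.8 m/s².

T ≈ 430 N

About the hinge:
Sandbag: 8.86 × 9.8 = 86.83 N down at 0.463 m → arm 0.463 m, τ = 86.83 × 0.463 = 40.2 N·m clockwise.
Sack of grain: 15.3 × 9.8 = 149.9 N down at 2.43 m → arm 2.43 m, τ = 149.9 × 2.43 = 364.3 N·m clockwise.
Total clockwise load moment = 404.5 N·m.
The cable tension T acts at 2.66 m; only its component perpendicular to the rod, T sinθ, produces torque. sin 20.7° = 0.3535.
For rotational equilibrium, T × 2.66 × 0.3535 = 404.5, so T = 404.5 / 0.9403 = 430 N.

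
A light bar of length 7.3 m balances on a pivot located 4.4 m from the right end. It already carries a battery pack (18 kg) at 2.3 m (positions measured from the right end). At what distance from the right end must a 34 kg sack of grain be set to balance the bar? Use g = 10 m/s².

x ≈ 5.51 m from the right end

Taking torques about the pivot (at 4.4 m from the right end):
Battery pack: 18 × 10 = 180 N down at 2.3 m → arm 2.1 m, τ = 180 × 2.1 = 378 N·m clockwise.
Net moment of existing loads = 378 N·m clockwise.
The sack of grain weighs 34 × 10 = 340 N and must supply an equal counterclockwise moment, so its lever arm about the pivot is 378 / 340 = 1.11 m.
That puts it at 4.4 + 1.11 = 5.51 m from the right end.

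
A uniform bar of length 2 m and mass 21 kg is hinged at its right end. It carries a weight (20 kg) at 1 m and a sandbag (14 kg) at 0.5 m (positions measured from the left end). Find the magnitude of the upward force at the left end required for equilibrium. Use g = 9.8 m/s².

F ≈ 304 N

Sum moments about the right end (the unknown pivot reaction has zero arm there).
Beam weight: 21 × 9.8 = 205.8 N down at 1 m → arm 1 m, τ = 205.8 × 1 = 205.8 N·m counterclockwise.
Weight: 20 × 9.8 = 196 N down at 1 m → arm 1 m, τ = 196 × 1 = 196 N·m counterclockwise.
Sandbag: 14 × 9.8 = 137.2 N down at 0.5 m → arm 1.5 m, τ = 137.2 × 1.5 = 205.8 N·m counterclockwise.
Net moment of the loads = 607.6 N·m counterclockwise.
The upward force F acts at the left end, arm 2 m, giving F × 2 clockwise.
Setting net torque to zero: F × 2 = 607.6 → F = 607.6 / 2 = 304 N.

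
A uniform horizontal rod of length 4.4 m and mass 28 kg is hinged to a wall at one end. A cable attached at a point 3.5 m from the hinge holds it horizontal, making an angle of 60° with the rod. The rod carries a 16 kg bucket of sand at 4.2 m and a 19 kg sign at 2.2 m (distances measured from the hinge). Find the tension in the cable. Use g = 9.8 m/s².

Choose the hinge as the axis so the unknown hinge reaction has zero arm there.
Beam weight: 28 × 9.8 = 274.4 N down at 2.2 m → arm 2.2 m, τ = 274.4 × 2.2 = 603.7 N·m clockwise.
Bucket of sand: 16 × 9.8 = 156.8 N down at 4.2 m → arm 4.2 m, τ = 156.8 × 4.2 = 658.6 N·m clockwise.
Sign: 19 × 9.8 = 186.2 N down at 2.2 m → arm 2.2 m, τ = 186.2 × 2.2 = 409.6 N·m clockwise.
Total clockwise load moment = 1672 N·m.
The cable tension T acts at 3.5 m; only its component perpendicular to the rod, T sinθ, produces torque. sin 60° = 0.866.
For rotational equilibrium, T × 3.5 × 0.866 = 1672, so T = 1672 / 3.031 = 552 N.

T ≈ 552 N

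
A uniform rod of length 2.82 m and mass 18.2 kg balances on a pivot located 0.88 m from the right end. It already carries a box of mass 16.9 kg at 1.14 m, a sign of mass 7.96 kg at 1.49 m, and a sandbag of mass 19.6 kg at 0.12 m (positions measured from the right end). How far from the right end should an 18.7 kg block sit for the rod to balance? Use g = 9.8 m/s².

x ≈ 0.666 m from the right end

Choose the pivot (at 0.88 m from the right end) as the axis so the support reaction has zero arm there.
Beam weight: 18.2 × 9.8 = 178.4 N down at 1.41 m → arm 0.53 m, τ = 178.4 × 0.53 = 94.55 N·m counterclockwise.
Box: 16.9 × 9.8 = 165.6 N down at 1.14 m → arm 0.26 m, τ = 165.6 × 0.26 = 43.06 N·m counterclockwise.
Sign: 7.96 × 9.8 = 78.01 N down at 1.49 m → arm 0.61 m, τ = 78.01 × 0.61 = 47.59 N·m counterclockwise.
Sandbag: 19.6 × 9.8 = 192.1 N down at 0.12 m → arm 0.76 m, τ = 192.1 × 0.76 = 146 N·m clockwise.
Net moment of existing loads = 39.2 N·m counterclockwise.
The block weighs 18.7 × 9.8 = 183.3 N and must supply an equal clockwise moment, so its lever arm about the pivot is 39.2 / 183.3 = 0.214 m.
That puts it at 0.88 − 0.214 = 0.666 m from the right end.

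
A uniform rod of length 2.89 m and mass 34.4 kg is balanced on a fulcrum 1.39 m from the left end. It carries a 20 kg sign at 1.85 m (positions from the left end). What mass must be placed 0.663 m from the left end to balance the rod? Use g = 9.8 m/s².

Taking torques about the fulcrum (at 1.39 m from the left end):
Beam weight: 34.4 × 9.8 = 337.1 N down at 1.445 m → arm 0.055 m, τ = 337.1 × 0.055 = 18.54 N·m clockwise.
Sign: 20 × 9.8 = 196 N down at 1.85 m → arm 0.46 m, τ = 196 × 0.46 = 90.16 N·m clockwise.
Net moment of known loads = 108.7 N·m clockwise.
An unknown mass m at 0.663 m has arm 0.727 m; its moment is m·g·0.727 counterclockwise.
For rotational equilibrium, m × 9.8 × 0.727 = 108.7, so m = 108.7 / (9.8 × 0.727) = 15.3 kg.

m ≈ 15.3 kg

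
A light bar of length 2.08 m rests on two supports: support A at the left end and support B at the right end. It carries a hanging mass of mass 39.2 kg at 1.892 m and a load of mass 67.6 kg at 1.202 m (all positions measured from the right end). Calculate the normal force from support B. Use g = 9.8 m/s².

Taking torques about support A:
Hanging mass: 39.2 × 9.8 = 384.2 N down at 1.892 m → arm 0.188 m, τ = 384.2 × 0.188 = 72.23 N·m clockwise.
Load: 67.6 × 9.8 = 662.5 N down at 1.202 m → arm 0.878 m, τ = 662.5 × 0.878 = 581.7 N·m clockwise.
Net load moment about support A = 653.9 N·m clockwise.
Reaction R at support B is upward at 0 m, arm 2.08 m → moment R × 2.08 counterclockwise.
Balancing moments: R × 2.08 = 653.9, giving R = 314 N.

R_B ≈ 314 N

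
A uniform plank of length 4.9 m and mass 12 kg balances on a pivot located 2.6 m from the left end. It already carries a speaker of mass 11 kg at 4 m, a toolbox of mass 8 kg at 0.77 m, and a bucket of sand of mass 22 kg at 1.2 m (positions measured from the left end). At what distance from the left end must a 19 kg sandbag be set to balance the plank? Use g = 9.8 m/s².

x ≈ 4.28 m from the left end

Choose the pivot (at 2.6 m from the left end) as the axis so the support reaction has zero arm there.
Beam weight: 12 × 9.8 = 117.6 N down at 2.45 m → arm 0.15 m, τ = 117.6 × 0.15 = 17.64 N·m counterclockwise.
Speaker: 11 × 9.8 = 107.8 N down at 4 m → arm 1.4 m, τ = 107.8 × 1.4 = 150.9 N·m clockwise.
Toolbox: 8 × 9.8 = 78.4 N down at 0.77 m → arm 1.83 m, τ = 78.4 × 1.83 = 143.5 N·m counterclockwise.
Bucket of sand: 22 × 9.8 = 215.6 N down at 1.2 m → arm 1.4 m, τ = 215.6 × 1.4 = 301.8 N·m counterclockwise.
Net moment of existing loads = 312 N·m counterclockwise.
The sandbag weighs 19 × 9.8 = 186.2 N and must supply an equal clockwise moment, so its lever arm about the pivot is 312 / 186.2 = 1.68 m.
That puts it at 2.6 + 1.68 = 4.28 m from the left end.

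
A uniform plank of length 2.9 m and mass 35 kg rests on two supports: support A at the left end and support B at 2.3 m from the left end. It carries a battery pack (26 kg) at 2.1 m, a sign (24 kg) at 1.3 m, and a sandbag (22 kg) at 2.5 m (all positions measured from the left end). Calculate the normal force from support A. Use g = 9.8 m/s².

R_A ≈ 232 N

Taking torques about support B:
Beam weight: 35 × 9.8 = 343 N down at 1.45 m → arm 0.85 m, τ = 343 × 0.85 = 291.6 N·m counterclockwise.
Battery pack: 26 × 9.8 = 254.8 N down at 2.1 m → arm 0.2 m, τ = 254.8 × 0.2 = 50.96 N·m counterclockwise.
Sign: 24 × 9.8 = 235.2 N down at 1.3 m → arm 1 m, τ = 235.2 × 1 = 235.2 N·m counterclockwise.
Sandbag: 22 × 9.8 = 215.6 N down at 2.5 m → arm 0.2 m, τ = 215.6 × 0.2 = 43.12 N·m clockwise.
Net load moment about support B = 534.6 N·m counterclockwise.
Reaction R at support A is upward at 0 m, arm 2.3 m → moment R × 2.3 clockwise.
Στ = 0 ⇒ R × 2.3 = 534.6 ⇒ R = 232 N.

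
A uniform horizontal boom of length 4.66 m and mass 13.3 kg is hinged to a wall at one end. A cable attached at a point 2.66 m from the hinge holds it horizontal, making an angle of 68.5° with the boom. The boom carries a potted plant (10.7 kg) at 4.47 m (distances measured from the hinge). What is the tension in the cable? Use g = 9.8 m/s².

T ≈ 312 N

Taking torques about the hinge:
Beam weight: 13.3 × 9.8 = 130.3 N down at 2.33 m → arm 2.33 m, τ = 130.3 × 2.33 = 303.6 N·m clockwise.
Potted plant: 10.7 × 9.8 = 104.9 N down at 4.47 m → arm 4.47 m, τ = 104.9 × 4.47 = 468.9 N·m clockwise.
Total clockwise load moment = 772.5 N·m.
The cable tension T acts at 2.66 m; only its component perpendicular to the boom, T sinθ, produces torque. sin 68.5° = 0.9304.
Balancing moments: T × 2.66 × 0.9304 = 772.5, giving T = 772.5 / 2.475 = 312 N.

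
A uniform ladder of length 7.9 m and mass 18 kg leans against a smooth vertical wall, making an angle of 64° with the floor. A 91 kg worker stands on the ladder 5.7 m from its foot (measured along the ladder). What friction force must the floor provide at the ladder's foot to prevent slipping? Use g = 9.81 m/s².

About the foot of the ladder:
Ladder weight 18×9.81 = 176.6 N acts at 3.95 m along the ladder; its horizontal arm is 3.95·cos64° = 1.732 m → τ = 305.9 N·m clockwise.
Worker: 91×9.81 = 892.7 N at 5.7 m → arm 2.499 m → τ = 2231 N·m clockwise.
Wall normal N acts horizontally at the top; its moment arm is the height L sinθ = 7.9·sin64° = 7.1 m, counterclockwise.
Balancing moments: N × 7.1 = 2537, giving N = 357 N.
ΣFx = 0: friction at the foot balances the wall's push, so f = N_wall = 357 N.

f ≈ 357 N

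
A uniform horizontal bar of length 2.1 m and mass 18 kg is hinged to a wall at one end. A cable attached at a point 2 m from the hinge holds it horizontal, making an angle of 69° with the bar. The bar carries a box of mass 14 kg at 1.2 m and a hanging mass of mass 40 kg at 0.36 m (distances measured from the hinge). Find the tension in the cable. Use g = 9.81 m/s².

Taking torques about the hinge:
Beam weight: 18 × 9.81 = 176.6 N down at 1.05 m → arm 1.05 m, τ = 176.6 × 1.05 = 185.4 N·m clockwise.
Box: 14 × 9.81 = 137.3 N down at 1.2 m → arm 1.2 m, τ = 137.3 × 1.2 = 164.8 N·m clockwise.
Hanging mass: 40 × 9.81 = 392.4 N down at 0.36 m → arm 0.36 m, τ = 392.4 × 0.36 = 141.3 N·m clockwise.
Total clockwise load moment = 491.5 N·m.
The cable tension T acts at 2 m; only its component perpendicular to the bar, T sinθ, produces torque. sin 69° = 0.9336.
Στ = 0 ⇒ T × 2 × 0.9336 = 491.5 ⇒ T = 491.5 / 1.867 = 263 N.

T ≈ 263 N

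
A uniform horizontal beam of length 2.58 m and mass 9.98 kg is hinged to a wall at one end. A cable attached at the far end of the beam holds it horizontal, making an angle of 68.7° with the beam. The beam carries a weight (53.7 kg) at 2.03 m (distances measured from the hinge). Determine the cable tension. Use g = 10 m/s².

T ≈ 507 N

Sum moments about the hinge (the unknown hinge reaction has zero arm there).
Beam weight: 9.98 × 10 = 99.8 N down at 1.29 m → arm 1.29 m, τ = 99.8 × 1.29 = 128.7 N·m clockwise.
Weight: 53.7 × 10 = 537 N down at 2.03 m → arm 2.03 m, τ = 537 × 2.03 = 1090 N·m clockwise.
Total clockwise load moment = 1219 N·m.
The cable tension T acts at 2.58 m; only its component perpendicular to the beam, T sinθ, produces torque. sin 68.7° = 0.9317.
Setting net torque to zero: T × 2.58 × 0.9317 = 1219 → T = 1219 / 2.404 = 507 N.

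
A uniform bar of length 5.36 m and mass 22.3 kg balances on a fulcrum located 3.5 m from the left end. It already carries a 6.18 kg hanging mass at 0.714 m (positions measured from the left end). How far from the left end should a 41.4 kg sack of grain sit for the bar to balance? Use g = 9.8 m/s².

x ≈ 4.36 m from the left end

About the fulcrum (at 3.5 m from the left end):
Beam weight: 22.3 × 9.8 = 218.5 N down at 2.68 m → arm 0.82 m, τ = 218.5 × 0.82 = 179.2 N·m counterclockwise.
Hanging mass: 6.18 × 9.8 = 60.56 N down at 0.714 m → arm 2.786 m, τ = 60.56 × 2.786 = 168.7 N·m counterclockwise.
Net moment of existing loads = 347.9 N·m counterclockwise.
The sack of grain weighs 41.4 × 9.8 = 405.7 N and must supply an equal clockwise moment, so its lever arm about the fulcrum is 347.9 / 405.7 = 0.858 m.
That puts it at 3.5 + 0.858 = 4.36 m from the left end.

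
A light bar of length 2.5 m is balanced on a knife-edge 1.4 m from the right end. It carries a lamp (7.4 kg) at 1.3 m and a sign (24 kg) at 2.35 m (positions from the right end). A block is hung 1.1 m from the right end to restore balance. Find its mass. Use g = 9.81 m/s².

m ≈ 73.5 kg

Sum moments about the knife-edge (at 1.4 m from the right end) (the support reaction has zero arm there).
Lamp: 7.4 × 9.81 = 72.59 N down at 1.3 m → arm 0.1 m, τ = 72.59 × 0.1 = 7.259 N·m clockwise.
Sign: 24 × 9.81 = 235.4 N down at 2.35 m → arm 0.95 m, τ = 235.4 × 0.95 = 223.6 N·m counterclockwise.
Net moment of known loads = 216.3 N·m counterclockwise.
An unknown mass m at 1.1 m has arm 0.3 m; its moment is m·g·0.3 clockwise.
Setting net torque to zero: m × 9.81 × 0.3 = 216.3 → m = 216.3 / (9.81 × 0.3) = 73.5 kg.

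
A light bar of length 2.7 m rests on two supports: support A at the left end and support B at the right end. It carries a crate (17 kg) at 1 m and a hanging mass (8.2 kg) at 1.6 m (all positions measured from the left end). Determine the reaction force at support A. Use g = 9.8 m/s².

Taking torques about support B:
Crate: 17 × 9.8 = 166.6 N down at 1 m → arm 1.7 m, τ = 166.6 × 1.7 = 283.2 N·m counterclockwise.
Hanging mass: 8.2 × 9.8 = 80.36 N down at 1.6 m → arm 1.1 m, τ = 80.36 × 1.1 = 88.4 N·m counterclockwise.
Net load moment about support B = 371.6 N·m counterclockwise.
Reaction R at support A is upward at 0 m, arm 2.7 m → moment R × 2.7 clockwise.
Balancing moments: R × 2.7 = 371.6, giving R = 138 N.

R_A ≈ 138 N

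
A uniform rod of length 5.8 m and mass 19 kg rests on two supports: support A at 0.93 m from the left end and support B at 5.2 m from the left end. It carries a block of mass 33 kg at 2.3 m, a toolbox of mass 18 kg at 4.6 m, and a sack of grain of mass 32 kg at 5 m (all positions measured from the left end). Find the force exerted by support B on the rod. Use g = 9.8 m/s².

Sum moments about support A (its reaction then has zero moment arm).
Beam weight: 19 × 9.8 = 186.2 N down at 2.9 m → arm 1.97 m, τ = 186.2 × 1.97 = 366.8 N·m clockwise.
Block: 33 × 9.8 = 323.4 N down at 2.3 m → arm 1.37 m, τ = 323.4 × 1.37 = 443.1 N·m clockwise.
Toolbox: 18 × 9.8 = 176.4 N down at 4.6 m → arm 3.67 m, τ = 176.4 × 3.67 = 647.4 N·m clockwise.
Sack of grain: 32 × 9.8 = 313.6 N down at 5 m → arm 4.07 m, τ = 313.6 × 4.07 = 1276 N·m clockwise.
Net load moment about support A = 2733 N·m clockwise.
Reaction R at support B is upward at 5.2 m, arm 4.27 m → moment R × 4.27 counterclockwise.
Στ = 0 ⇒ R × 4.27 = 2733 ⇒ R = 640 N.

R_B ≈ 640 N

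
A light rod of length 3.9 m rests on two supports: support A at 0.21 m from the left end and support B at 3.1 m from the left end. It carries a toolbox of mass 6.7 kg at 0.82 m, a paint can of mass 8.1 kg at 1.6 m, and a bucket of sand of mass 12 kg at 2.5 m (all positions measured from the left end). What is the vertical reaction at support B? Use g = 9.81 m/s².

R_B ≈ 145 N

About support A:
Toolbox: 6.7 × 9.81 = 65.73 N down at 0.82 m → arm 0.61 m, τ = 65.73 × 0.61 = 40.1 N·m clockwise.
Paint can: 8.1 × 9.81 = 79.46 N down at 1.6 m → arm 1.39 m, τ = 79.46 × 1.39 = 110.4 N·m clockwise.
Bucket of sand: 12 × 9.81 = 117.7 N down at 2.5 m → arm 2.29 m, τ = 117.7 × 2.29 = 269.5 N·m clockwise.
Net load moment about support A = 420 N·m clockwise.
Reaction R at support B is upward at 3.1 m, arm 2.89 m → moment R × 2.89 counterclockwise.
Setting net torque to zero: R × 2.89 = 420 → R = 145 N.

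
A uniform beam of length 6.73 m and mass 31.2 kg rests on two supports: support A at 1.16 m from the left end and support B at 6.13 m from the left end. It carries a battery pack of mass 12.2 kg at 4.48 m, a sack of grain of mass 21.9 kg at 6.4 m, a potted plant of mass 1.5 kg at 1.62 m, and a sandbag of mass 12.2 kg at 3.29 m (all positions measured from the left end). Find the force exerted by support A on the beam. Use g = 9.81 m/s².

Choose support B as the axis so its reaction then has zero moment arm.
Beam weight: 31.2 × 9.81 = 306.1 N down at 3.365 m → arm 2.765 m, τ = 306.1 × 2.765 = 846.4 N·m counterclockwise.
Battery pack: 12.2 × 9.81 = 119.7 N down at 4.48 m → arm 1.65 m, τ = 119.7 × 1.65 = 197.5 N·m counterclockwise.
Sack of grain: 21.9 × 9.81 = 214.8 N down at 6.4 m → arm 0.27 m, τ = 214.8 × 0.27 = 58 N·m clockwise.
Potted plant: 1.5 × 9.81 = 14.71 N down at 1.62 m → arm 4.51 m, τ = 14.71 × 4.51 = 66.34 N·m counterclockwise.
Sandbag: 12.2 × 9.81 = 119.7 N down at 3.29 m → arm 2.84 m, τ = 119.7 × 2.84 = 339.9 N·m counterclockwise.
Net load moment about support B = 1392 N·m counterclockwise.
Reaction R at support A is upward at 1.16 m, arm 4.97 m → moment R × 4.97 clockwise.
Balancing moments: R × 4.97 = 1392, giving R = 280 N.

R_A ≈ 280 N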